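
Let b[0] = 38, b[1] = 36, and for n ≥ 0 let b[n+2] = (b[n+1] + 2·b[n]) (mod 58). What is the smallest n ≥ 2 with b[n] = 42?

10

We have b[0] = 38,  b[1] = 36,  b[2] = 54,  b[3] = 10,  b[4] = 2,  b[5] = 22,  b[6] = 26,  b[7] = 12,  b[8] = 6,  b[9] = 30,  b[10] = 42,  b[11] = 44,  b[12] = 12,  b[13] = 42,  b[14] = 8,  b[15] = 34,  b[16] = 50,  b[17] = 2,  b[18] = 44,  b[19] = 48,  b[20] = 20,  b[21] = 0,  b[22] = 40,  b[23] = 40,  b[24] = 4,  b[25] = 26,  b[26] = 34,  b[27] = 28,  b[28] = 38,  b[29] = 36.
The sequence repeats with period 28.
The value 42 first appears (with n ≥ 2) at b[10].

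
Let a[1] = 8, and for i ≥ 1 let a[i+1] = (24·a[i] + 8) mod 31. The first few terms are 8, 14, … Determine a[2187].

Computing terms: a[1] = 8; a[2] = 14; a[3] = 3; a[4] = 18; a[5] = 6; a[6] = 28; a[7] = 29; a[8] = 22; a[9] = 9; a[10] = 7; a[11] = 21; a[12] = 16; a[13] = 20; a[14] = 23; a[15] = 2; a[16] = 25; a[17] = 19; a[18] = 30; a[19] = 15; a[20] = 27; a[21] = 5; a[22] = 4; a[23] = 11; a[24] = 24; a[25] = 26; a[26] = 12; a[27] = 17; a[28] = 13; a[29] = 10; a[30] = 0; a[31] = 8.
Since a[31] = a[1] = 8, the sequence is periodic with period 30.
So a[2187] = a[1 + ((2187-1) mod 30)] = a[27] = 17.

17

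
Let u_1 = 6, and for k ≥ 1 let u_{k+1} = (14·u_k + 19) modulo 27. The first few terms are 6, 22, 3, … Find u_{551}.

We have u_1 = 6, u_2 = 22, u_3 = 3, u_4 = 7, u_5 = 9, u_6 = 10, u_7 = 24, u_8 = 4, u_9 = 21, u_{10} = 16, u_{11} = 0, u_{12} = 19, u_{13} = 15, u_{14} = 13, u_{15} = 12, u_{16} = 25, u_{17} = 18, u_{18} = 1, u_{19} = 6.
The sequence repeats with period 18.
So u_{551} = u_{1 + ((551-1) mod 18)} = u_{11} = 0.

0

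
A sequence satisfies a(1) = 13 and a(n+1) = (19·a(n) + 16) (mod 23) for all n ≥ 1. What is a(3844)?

6

Computing terms: a(1) = 13,  a(2) = 10,  a(3) = 22,  a(4) = 20,  a(5) = 5,  a(6) = 19,  a(7) = 9,  a(8) = 3,  a(9) = 4,  a(10) = 0,  a(11) = 16,  a(12) = 21,  a(13) = 1,  a(14) = 12,  a(15) = 14,  a(16) = 6,  a(17) = 15,  a(18) = 2,  a(19) = 8,  a(20) = 7,  a(21) = 11,  a(22) = 18,  a(23) = 13.
The sequence repeats with period 22.
So a(3844) = a(1 + ((3844-1) mod 22)) = a(16) = 6.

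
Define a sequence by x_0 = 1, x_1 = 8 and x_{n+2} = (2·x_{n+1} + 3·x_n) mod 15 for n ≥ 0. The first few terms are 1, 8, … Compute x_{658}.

Listing terms: x_0 = 1, x_1 = 8, x_2 = 4, x_3 = 2, x_4 = 1, x_5 = 8.
Since (x_4, x_5) = (x_0, x_1) = (1, 8) (two consecutive terms determine the rest), the sequence is periodic with period 4.
So x_{658} = x_{0 + ((658-0) mod 4)} = x_2 = 4.

4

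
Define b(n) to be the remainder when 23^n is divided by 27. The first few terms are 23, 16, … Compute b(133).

b(1) = 23, b(2) = 16, b(3) = 17, b(4) = 13, b(5) = 2, b(6) = 19, b(7) = 5, b(8) = 7, b(9) = 26, b(10) = 4, b(11) = 11, b(12) = 10, b(13) = 14, b(14) = 25, b(15) = 8, b(16) = 22, b(17) = 20, b(18) = 1, b(19) = 23.
Since b(19) = b(1) = 23, the sequence is periodic with period 18.
So b(133) = b(1 + ((133-1) mod 18)) = b(7) = 5.

5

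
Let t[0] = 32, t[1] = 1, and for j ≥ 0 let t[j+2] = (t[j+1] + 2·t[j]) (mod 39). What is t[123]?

We have t[0] = 32; t[1] = 1; t[2] = 26; t[3] = 28; t[4] = 2; t[5] = 19; t[6] = 23; t[7] = 22; t[8] = 29; t[9] = 34; t[10] = 14; t[11] = 4; t[12] = 32; t[13] = 1.
Since (t[12], t[13]) = (t[0], t[1]) = (32, 1) (two consecutive terms determine the rest), the sequence is periodic with period 12.
So t[123] = t[0 + ((123-0) mod 12)] = t[3] = 28.

28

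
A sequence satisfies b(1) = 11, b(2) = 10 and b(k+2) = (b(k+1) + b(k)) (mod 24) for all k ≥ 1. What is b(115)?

15

b(1) = 11; b(2) = 10; b(3) = 21; b(4) = 7; b(5) = 4; b(6) = 11; b(7) = 15; b(8) = 2; b(9) = 17; b(10) = 19; b(11) = 12; b(12) = 7; b(13) = 19; b(14) = 2; b(15) = 21; b(16) = 23; b(17) = 20; b(18) = 19; b(19) = 15; b(20) = 10; b(21) = 1; b(22) = 11; b(23) = 12; b(24) = 23; b(25) = 11; b(26) = 10.
The sequence repeats with period 24.
(115 - 1) mod 24 = 18, so b(115) = b(19) = 15.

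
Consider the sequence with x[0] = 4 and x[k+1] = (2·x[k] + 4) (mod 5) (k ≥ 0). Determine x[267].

Computing terms: x[0] = 4, x[1] = 2, x[2] = 3, x[3] = 0, x[4] = 4.
Since x[4] = x[0] = 4, the sequence is periodic with period 4.
So x[267] = x[0 + ((267-0) mod 4)] = x[3] = 0.

0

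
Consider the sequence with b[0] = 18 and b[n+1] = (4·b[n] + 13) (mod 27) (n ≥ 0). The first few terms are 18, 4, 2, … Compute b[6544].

We have b[0] = 18,  b[1] = 4,  b[2] = 2,  b[3] = 21,  b[4] = 16,  b[5] = 23,  b[6] = 24,  b[7] = 1,  b[8] = 17,  b[9] = 0,  b[10] = 13,  b[11] = 11,  b[12] = 3,  b[13] = 25,  b[14] = 5,  b[15] = 6,  b[16] = 10,  b[17] = 26,  b[18] = 9,  b[19] = 22,  b[20] = 20,  b[21] = 12,  b[22] = 7,  b[23] = 14,  b[24] = 15,  b[25] = 19,  b[26] = 8,  b[27] = 18.
Since b[27] = b[0] = 18, the sequence is periodic with period 27.
So b[6544] = b[0 + ((6544-0) mod 27)] = b[10] = 13.

13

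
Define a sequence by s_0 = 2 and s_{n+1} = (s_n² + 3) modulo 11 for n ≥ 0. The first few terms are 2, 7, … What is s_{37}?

s_0 = 2,  s_1 = 7,  s_2 = 8,  s_3 = 1,  s_4 = 4,  s_5 = 8.
Since s_5 = s_2 = 8, the sequence is eventually periodic: after a pre-period of length 2 it cycles with period 3.
For n ≥ 2, s_n depends only on (n - 2) mod 3. (37 - 2) mod 3 = 2, so s_{37} = s_4 = 4.

4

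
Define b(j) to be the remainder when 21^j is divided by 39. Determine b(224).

27

Listing terms: b(1) = 21; b(2) = 12; b(3) = 18; b(4) = 27; b(5) = 21.
Since b(5) = b(1) = 21, the sequence is periodic with period 4.
(224 - 1) mod 4 = 3, so b(224) = b(4) = 27.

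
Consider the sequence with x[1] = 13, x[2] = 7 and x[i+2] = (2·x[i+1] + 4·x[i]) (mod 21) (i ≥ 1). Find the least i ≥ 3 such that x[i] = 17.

x[1] = 13; x[2] = 7; x[3] = 3; x[4] = 13; x[5] = 17; x[6] = 2; x[7] = 9; x[8] = 5; x[9] = 4; x[10] = 7; x[11] = 9; x[12] = 4; x[13] = 2; x[14] = 20; x[15] = 6; x[16] = 8; x[17] = 19; x[18] = 7; x[19] = 6; x[20] = 19; x[21] = 20; x[22] = 11; x[23] = 18; x[24] = 17; x[25] = 1; x[26] = 7; x[27] = 18; x[28] = 1; x[29] = 11; x[30] = 5; x[31] = 12; x[32] = 2; x[33] = 10; x[34] = 7; x[35] = 12; x[36] = 10; x[37] = 5; x[38] = 8; x[39] = 15; x[40] = 20; x[41] = 16; x[42] = 7; x[43] = 15; x[44] = 16; x[45] = 8; x[46] = 17; x[47] = 3; x[48] = 11; x[49] = 13; x[50] = 7.
Since (x[49], x[50]) = (x[1], x[2]) = (13, 7) (two consecutive terms determine the rest), the sequence is periodic with period 48.
The value 17 first appears (with i ≥ 3) at x[5].

5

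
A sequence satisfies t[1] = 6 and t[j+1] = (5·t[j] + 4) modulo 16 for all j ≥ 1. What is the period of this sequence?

4

t[1] = 6,  t[2] = 2,  t[3] = 14,  t[4] = 10,  t[5] = 6.
The sequence repeats with period 4.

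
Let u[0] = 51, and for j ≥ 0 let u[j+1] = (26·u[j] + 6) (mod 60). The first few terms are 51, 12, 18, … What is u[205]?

6

Listing terms: u[0] = 51; u[1] = 12; u[2] = 18; u[3] = 54; u[4] = 30; u[5] = 6; u[6] = 42; u[7] = 18.
Since u[7] = u[2] = 18, the sequence is eventually periodic: after a pre-period of length 2 it cycles with period 5.
For j ≥ 2, u[j] depends only on (j - 2) mod 5. (205 - 2) mod 5 = 3, so u[205] = u[5] = 6.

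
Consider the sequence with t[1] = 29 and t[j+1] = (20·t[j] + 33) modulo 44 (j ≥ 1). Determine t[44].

t[1] = 29; t[2] = 41; t[3] = 17; t[4] = 21; t[5] = 13; t[6] = 29.
The sequence repeats with period 5.
(44 - 1) mod 5 = 3, so t[44] = t[4] = 21.

21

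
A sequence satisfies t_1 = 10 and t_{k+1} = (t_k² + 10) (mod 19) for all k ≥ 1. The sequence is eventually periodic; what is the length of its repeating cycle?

t_1 = 10, t_2 = 15, t_3 = 7, t_4 = 2, t_5 = 14, t_6 = 16, t_7 = 0, t_8 = 10.
Since t_8 = t_1 = 10, the sequence is periodic with period 7.

7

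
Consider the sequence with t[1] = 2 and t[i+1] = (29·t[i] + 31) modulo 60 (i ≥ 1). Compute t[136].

59

Computing terms: t[1] = 2,  t[2] = 29,  t[3] = 32,  t[4] = 59,  t[5] = 2.
Since t[5] = t[1] = 2, the sequence is periodic with period 4.
(136 - 1) mod 4 = 3, so t[136] = t[4] = 59.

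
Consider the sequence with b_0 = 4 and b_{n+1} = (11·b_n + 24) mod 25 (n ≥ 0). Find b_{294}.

10

We have b_0 = 4, b_1 = 18, b_2 = 22, b_3 = 16, b_4 = 0, b_5 = 24, b_6 = 13, b_7 = 17, b_8 = 11, b_9 = 20, b_{10} = 19, b_{11} = 8, b_{12} = 12, b_{13} = 6, b_{14} = 15, b_{15} = 14, b_{16} = 3, b_{17} = 7, b_{18} = 1, b_{19} = 10, b_{20} = 9, b_{21} = 23, b_{22} = 2, b_{23} = 21, b_{24} = 5, b_{25} = 4.
The sequence repeats with period 25.
(294 - 0) mod 25 = 19, so b_{294} = b_{19} = 10.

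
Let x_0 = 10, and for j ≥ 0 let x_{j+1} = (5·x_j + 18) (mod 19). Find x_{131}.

12

Computing terms: x_0 = 10,  x_1 = 11,  x_2 = 16,  x_3 = 3,  x_4 = 14,  x_5 = 12,  x_6 = 2,  x_7 = 9,  x_8 = 6,  x_9 = 10.
The sequence repeats with period 9.
So x_{131} = x_{0 + ((131-0) mod 9)} = x_5 = 12.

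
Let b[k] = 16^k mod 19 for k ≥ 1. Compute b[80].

6

Computing terms: b[1] = 16, b[2] = 9, b[3] = 11, b[4] = 5, b[5] = 4, b[6] = 7, b[7] = 17, b[8] = 6, b[9] = 1, b[10] = 16.
The sequence repeats with period 9.
(80 - 1) mod 9 = 7, so b[80] = b[8] = 6.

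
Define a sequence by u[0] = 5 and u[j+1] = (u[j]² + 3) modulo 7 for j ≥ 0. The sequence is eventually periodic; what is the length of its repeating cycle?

u[0] = 5; u[1] = 0; u[2] = 3; u[3] = 5.
The sequence repeats with period 3.

3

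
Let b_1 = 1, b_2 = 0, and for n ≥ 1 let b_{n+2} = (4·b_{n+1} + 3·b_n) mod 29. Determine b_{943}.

4

Computing terms: b_1 = 1,  b_2 = 0,  b_3 = 3,  b_4 = 12,  b_5 = 28,  b_6 = 3,  b_7 = 9,  b_8 = 16,  b_9 = 4,  b_{10} = 6,  b_{11} = 7,  b_{12} = 17,  b_{13} = 2,  b_{14} = 1,  b_{15} = 10,  b_{16} = 14,  b_{17} = 28,  b_{18} = 9,  b_{19} = 4,  b_{20} = 14,  b_{21} = 10,  b_{22} = 24,  b_{23} = 10,  b_{24} = 25,  b_{25} = 14,  b_{26} = 15,  b_{27} = 15,  b_{28} = 18,  b_{29} = 1,  b_{30} = 0.
Since (b_{29}, b_{30}) = (b_1, b_2) = (1, 0) (two consecutive terms determine the rest), the sequence is periodic with period 28.
(943 - 1) mod 28 = 18, so b_{943} = b_{19} = 4.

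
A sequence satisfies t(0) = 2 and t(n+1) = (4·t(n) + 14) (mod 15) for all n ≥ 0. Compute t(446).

Computing terms: t(0) = 2, t(1) = 7, t(2) = 12, t(3) = 2.
The sequence repeats with period 3.
(446 - 0) mod 3 = 2, so t(446) = t(2) = 12.

12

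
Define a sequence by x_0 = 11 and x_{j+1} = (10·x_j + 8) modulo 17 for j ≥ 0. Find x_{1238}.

6

Computing terms: x_0 = 11, x_1 = 16, x_2 = 15, x_3 = 5, x_4 = 7, x_5 = 10, x_6 = 6, x_7 = 0, x_8 = 8, x_9 = 3, x_{10} = 4, x_{11} = 14, x_{12} = 12, x_{13} = 9, x_{14} = 13, x_{15} = 2, x_{16} = 11.
The sequence repeats with period 16.
(1238 - 0) mod 16 = 6, so x_{1238} = x_6 = 6.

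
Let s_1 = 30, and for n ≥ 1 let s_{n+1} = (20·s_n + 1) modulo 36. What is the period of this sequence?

s_1 = 30; s_2 = 25; s_3 = 33; s_4 = 13; s_5 = 9; s_6 = 1; s_7 = 21; s_8 = 25.
Since s_8 = s_2 = 25, the sequence is eventually periodic: after a pre-period of length 1 it cycles with period 6.

6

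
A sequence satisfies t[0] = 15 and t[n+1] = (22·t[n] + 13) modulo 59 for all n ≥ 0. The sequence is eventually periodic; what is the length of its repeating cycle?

We have t[0] = 15,  t[1] = 48,  t[2] = 7,  t[3] = 49,  t[4] = 29,  t[5] = 2,  t[6] = 57,  t[7] = 28,  t[8] = 39,  t[9] = 45,  t[10] = 0,  t[11] = 13,  t[12] = 4,  t[13] = 42,  t[14] = 52,  t[15] = 36,  t[16] = 38,  t[17] = 23,  t[18] = 47,  t[19] = 44,  t[20] = 37,  t[21] = 1,  t[22] = 35,  t[23] = 16,  t[24] = 11,  t[25] = 19,  t[26] = 18,  t[27] = 55,  t[28] = 43,  t[29] = 15.
The sequence repeats with period 29.

29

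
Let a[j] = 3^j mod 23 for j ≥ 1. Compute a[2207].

2

Listing terms: a[1] = 3,  a[2] = 9,  a[3] = 4,  a[4] = 12,  a[5] = 13,  a[6] = 16,  a[7] = 2,  a[8] = 6,  a[9] = 18,  a[10] = 8,  a[11] = 1,  a[12] = 3.
Since a[12] = a[1] = 3, the sequence is periodic with period 11.
(2207 - 1) mod 11 = 6, so a[2207] = a[7] = 2.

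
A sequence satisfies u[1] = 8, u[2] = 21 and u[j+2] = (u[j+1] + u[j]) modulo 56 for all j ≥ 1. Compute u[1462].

10

Computing terms: u[1] = 8; u[2] = 21; u[3] = 29; u[4] = 50; u[5] = 23; u[6] = 17; u[7] = 40; u[8] = 1; u[9] = 41; u[10] = 42; u[11] = 27; u[12] = 13; u[13] = 40; u[14] = 53; u[15] = 37; u[16] = 34; u[17] = 15; u[18] = 49; u[19] = 8; u[20] = 1; u[21] = 9; u[22] = 10; u[23] = 19; u[24] = 29; u[25] = 48; u[26] = 21; u[27] = 13; u[28] = 34; u[29] = 47; u[30] = 25; u[31] = 16; u[32] = 41; u[33] = 1; u[34] = 42; u[35] = 43; u[36] = 29; u[37] = 16; u[38] = 45; u[39] = 5; u[40] = 50; u[41] = 55; u[42] = 49; u[43] = 48; u[44] = 41; u[45] = 33; u[46] = 18; u[47] = 51; u[48] = 13; u[49] = 8; u[50] = 21.
The sequence repeats with period 48.
(1462 - 1) mod 48 = 21, so u[1462] = u[22] = 10.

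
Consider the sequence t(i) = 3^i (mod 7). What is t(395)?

t(1) = 3,  t(2) = 2,  t(3) = 6,  t(4) = 4,  t(5) = 5,  t(6) = 1,  t(7) = 3.
Since t(7) = t(1) = 3, the sequence is periodic with period 6.
So t(395) = t(1 + ((395-1) mod 6)) = t(5) = 5.

5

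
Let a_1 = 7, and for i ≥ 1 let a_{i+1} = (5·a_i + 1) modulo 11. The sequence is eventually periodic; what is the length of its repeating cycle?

We have a_1 = 7; a_2 = 3; a_3 = 5; a_4 = 4; a_5 = 10; a_6 = 7.
Since a_6 = a_1 = 7, the sequence is periodic with period 5.

5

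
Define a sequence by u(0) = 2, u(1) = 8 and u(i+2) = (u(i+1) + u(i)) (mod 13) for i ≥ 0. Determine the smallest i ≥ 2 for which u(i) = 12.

8

Listing terms: u(0) = 2,  u(1) = 8,  u(2) = 10,  u(3) = 5,  u(4) = 2,  u(5) = 7,  u(6) = 9,  u(7) = 3,  u(8) = 12,  u(9) = 2,  u(10) = 1,  u(11) = 3,  u(12) = 4,  u(13) = 7,  u(14) = 11,  u(15) = 5,  u(16) = 3,  u(17) = 8,  u(18) = 11,  u(19) = 6,  u(20) = 4,  u(21) = 10,  u(22) = 1,  u(23) = 11,  u(24) = 12,  u(25) = 10,  u(26) = 9,  u(27) = 6,  u(28) = 2,  u(29) = 8.
Since (u(28), u(29)) = (u(0), u(1)) = (2, 8) (two consecutive terms determine the rest), the sequence is periodic with period 28.
The value 12 first appears (with i ≥ 2) at u(8).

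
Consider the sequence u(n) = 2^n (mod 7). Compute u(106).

Computing terms: u(0) = 1,  u(1) = 2,  u(2) = 4,  u(3) = 1.
The sequence repeats with period 3.
(106 - 0) mod 3 = 1, so u(106) = u(1) = 2.

2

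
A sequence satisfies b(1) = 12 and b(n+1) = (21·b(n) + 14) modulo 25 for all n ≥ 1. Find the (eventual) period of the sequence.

25

Listing terms: b(1) = 12,  b(2) = 16,  b(3) = 0,  b(4) = 14,  b(5) = 8,  b(6) = 7,  b(7) = 11,  b(8) = 20,  b(9) = 9,  b(10) = 3,  b(11) = 2,  b(12) = 6,  b(13) = 15,  b(14) = 4,  b(15) = 23,  b(16) = 22,  b(17) = 1,  b(18) = 10,  b(19) = 24,  b(20) = 18,  b(21) = 17,  b(22) = 21,  b(23) = 5,  b(24) = 19,  b(25) = 13,  b(26) = 12.
The sequence repeats with period 25.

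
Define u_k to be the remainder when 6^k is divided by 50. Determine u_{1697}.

36

u_1 = 6,  u_2 = 36,  u_3 = 16,  u_4 = 46,  u_5 = 26,  u_6 = 6.
Since u_6 = u_1 = 6, the sequence is periodic with period 5.
So u_{1697} = u_{1 + ((1697-1) mod 5)} = u_2 = 36.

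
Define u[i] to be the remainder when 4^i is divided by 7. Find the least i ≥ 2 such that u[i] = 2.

2

u[1] = 4, u[2] = 2, u[3] = 1, u[4] = 4.
Since u[4] = u[1] = 4, the sequence is periodic with period 3.
The value 2 first appears (with i ≥ 2) at u[2].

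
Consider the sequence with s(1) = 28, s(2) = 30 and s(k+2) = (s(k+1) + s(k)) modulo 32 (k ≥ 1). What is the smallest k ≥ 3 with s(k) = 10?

6

s(1) = 28, s(2) = 30, s(3) = 26, s(4) = 24, s(5) = 18, s(6) = 10, s(7) = 28, s(8) = 6, s(9) = 2, s(10) = 8, s(11) = 10, s(12) = 18, s(13) = 28, s(14) = 14, s(15) = 10, s(16) = 24, s(17) = 2, s(18) = 26, s(19) = 28, s(20) = 22, s(21) = 18, s(22) = 8, s(23) = 26, s(24) = 2, s(25) = 28, s(26) = 30.
The sequence repeats with period 24.
The value 10 first appears (with k ≥ 3) at s(6).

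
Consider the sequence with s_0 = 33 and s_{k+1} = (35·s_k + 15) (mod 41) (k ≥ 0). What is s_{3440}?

We have s_0 = 33; s_1 = 22; s_2 = 6; s_3 = 20; s_4 = 18; s_5 = 30; s_6 = 40; s_7 = 21; s_8 = 12; s_9 = 25; s_{10} = 29; s_{11} = 5; s_{12} = 26; s_{13} = 23; s_{14} = 0; s_{15} = 15; s_{16} = 7; s_{17} = 14; s_{18} = 13; s_{19} = 19; s_{20} = 24; s_{21} = 35; s_{22} = 10; s_{23} = 37; s_{24} = 39; s_{25} = 27; s_{26} = 17; s_{27} = 36; s_{28} = 4; s_{29} = 32; s_{30} = 28; s_{31} = 11; s_{32} = 31; s_{33} = 34; s_{34} = 16; s_{35} = 1; s_{36} = 9; s_{37} = 2; s_{38} = 3; s_{39} = 38; s_{40} = 33.
Since s_{40} = s_0 = 33, the sequence is periodic with period 40.
(3440 - 0) mod 40 = 0, so s_{3440} = s_0 = 33.

33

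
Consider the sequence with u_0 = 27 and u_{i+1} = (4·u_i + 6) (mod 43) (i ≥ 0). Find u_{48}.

Listing terms: u_0 = 27, u_1 = 28, u_2 = 32, u_3 = 5, u_4 = 26, u_5 = 24, u_6 = 16, u_7 = 27.
Since u_7 = u_0 = 27, the sequence is periodic with period 7.
So u_{48} = u_{0 + ((48-0) mod 7)} = u_6 = 16.

16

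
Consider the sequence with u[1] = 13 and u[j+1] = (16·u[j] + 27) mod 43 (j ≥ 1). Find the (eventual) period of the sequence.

7

Listing terms: u[1] = 13; u[2] = 20; u[3] = 3; u[4] = 32; u[5] = 23; u[6] = 8; u[7] = 26; u[8] = 13.
Since u[8] = u[1] = 13, the sequence is periodic with period 7.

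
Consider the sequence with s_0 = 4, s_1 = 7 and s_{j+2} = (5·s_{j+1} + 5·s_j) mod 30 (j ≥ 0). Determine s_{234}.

10

Computing terms: s_0 = 4, s_1 = 7, s_2 = 25, s_3 = 10, s_4 = 25, s_5 = 25, s_6 = 10.
Since (s_5, s_6) = (s_2, s_3) = (25, 10) (two consecutive terms determine the rest), the sequence is eventually periodic: after a pre-period of length 2 it cycles with period 3.
For j ≥ 2, s_j depends only on (j - 2) mod 3. (234 - 2) mod 3 = 1, so s_{234} = s_3 = 10.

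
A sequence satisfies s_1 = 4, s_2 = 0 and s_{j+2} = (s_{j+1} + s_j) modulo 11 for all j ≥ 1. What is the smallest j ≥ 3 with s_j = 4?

3

We have s_1 = 4, s_2 = 0, s_3 = 4, s_4 = 4, s_5 = 8, s_6 = 1, s_7 = 9, s_8 = 10, s_9 = 8, s_{10} = 7, s_{11} = 4, s_{12} = 0.
Since (s_{11}, s_{12}) = (s_1, s_2) = (4, 0) (two consecutive terms determine the rest), the sequence is periodic with period 10.
The value 4 first appears (with j ≥ 3) at s_3.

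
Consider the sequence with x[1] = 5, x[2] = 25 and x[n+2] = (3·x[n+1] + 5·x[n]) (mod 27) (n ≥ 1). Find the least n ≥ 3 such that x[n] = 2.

8

Listing terms: x[1] = 5,  x[2] = 25,  x[3] = 19,  x[4] = 20,  x[5] = 20,  x[6] = 25,  x[7] = 13,  x[8] = 2,  x[9] = 17,  x[10] = 7,  x[11] = 25,  x[12] = 2,  x[13] = 23,  x[14] = 25,  x[15] = 1,  x[16] = 20,  x[17] = 11,  x[18] = 25,  x[19] = 22,  x[20] = 2,  x[21] = 8,  x[22] = 7,  x[23] = 7,  x[24] = 2,  x[25] = 14,  x[26] = 25,  x[27] = 10,  x[28] = 20,  x[29] = 2,  x[30] = 25,  x[31] = 4,  x[32] = 2,  x[33] = 26,  x[34] = 7,  x[35] = 16,  x[36] = 2,  x[37] = 5,  x[38] = 25.
The sequence repeats with period 36.
The value 2 first appears (with n ≥ 3) at x[8].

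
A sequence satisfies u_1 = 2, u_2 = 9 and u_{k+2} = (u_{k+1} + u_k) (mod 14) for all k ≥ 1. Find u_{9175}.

We have u_1 = 2,  u_2 = 9,  u_3 = 11,  u_4 = 6,  u_5 = 3,  u_6 = 9,  u_7 = 12,  u_8 = 7,  u_9 = 5,  u_{10} = 12,  u_{11} = 3,  u_{12} = 1,  u_{13} = 4,  u_{14} = 5,  u_{15} = 9,  u_{16} = 0,  u_{17} = 9,  u_{18} = 9,  u_{19} = 4,  u_{20} = 13,  u_{21} = 3,  u_{22} = 2,  u_{23} = 5,  u_{24} = 7,  u_{25} = 12,  u_{26} = 5,  u_{27} = 3,  u_{28} = 8,  u_{29} = 11,  u_{30} = 5,  u_{31} = 2,  u_{32} = 7,  u_{33} = 9,  u_{34} = 2,  u_{35} = 11,  u_{36} = 13,  u_{37} = 10,  u_{38} = 9,  u_{39} = 5,  u_{40} = 0,  u_{41} = 5,  u_{42} = 5,  u_{43} = 10,  u_{44} = 1,  u_{45} = 11,  u_{46} = 12,  u_{47} = 9,  u_{48} = 7,  u_{49} = 2,  u_{50} = 9.
Since (u_{49}, u_{50}) = (u_1, u_2) = (2, 9) (two consecutive terms determine the rest), the sequence is periodic with period 48.
So u_{9175} = u_{1 + ((9175-1) mod 48)} = u_7 = 12.

12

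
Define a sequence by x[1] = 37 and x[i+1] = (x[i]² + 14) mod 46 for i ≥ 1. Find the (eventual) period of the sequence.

3

Listing terms: x[1] = 37; x[2] = 3; x[3] = 23; x[4] = 37.
Since x[4] = x[1] = 37, the sequence is periodic with period 3.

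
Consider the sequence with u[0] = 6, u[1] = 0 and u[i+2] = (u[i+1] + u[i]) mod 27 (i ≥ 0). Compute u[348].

Listing terms: u[0] = 6,  u[1] = 0,  u[2] = 6,  u[3] = 6,  u[4] = 12,  u[5] = 18,  u[6] = 3,  u[7] = 21,  u[8] = 24,  u[9] = 18,  u[10] = 15,  u[11] = 6,  u[12] = 21,  u[13] = 0,  u[14] = 21,  u[15] = 21,  u[16] = 15,  u[17] = 9,  u[18] = 24,  u[19] = 6,  u[20] = 3,  u[21] = 9,  u[22] = 12,  u[23] = 21,  u[24] = 6,  u[25] = 0.
Since (u[24], u[25]) = (u[0], u[1]) = (6, 0) (two consecutive terms determine the rest), the sequence is periodic with period 24.
(348 - 0) mod 24 = 12, so u[348] = u[12] = 21.

21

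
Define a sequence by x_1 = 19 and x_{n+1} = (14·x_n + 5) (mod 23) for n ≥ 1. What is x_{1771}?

0

Computing terms: x_1 = 19,  x_2 = 18,  x_3 = 4,  x_4 = 15,  x_5 = 8,  x_6 = 2,  x_7 = 10,  x_8 = 7,  x_9 = 11,  x_{10} = 21,  x_{11} = 0,  x_{12} = 5,  x_{13} = 6,  x_{14} = 20,  x_{15} = 9,  x_{16} = 16,  x_{17} = 22,  x_{18} = 14,  x_{19} = 17,  x_{20} = 13,  x_{21} = 3,  x_{22} = 1,  x_{23} = 19.
Since x_{23} = x_1 = 19, the sequence is periodic with period 22.
(1771 - 1) mod 22 = 10, so x_{1771} = x_{11} = 0.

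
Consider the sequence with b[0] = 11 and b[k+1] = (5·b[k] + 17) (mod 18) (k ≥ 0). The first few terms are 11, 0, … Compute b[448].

Computing terms: b[0] = 11,  b[1] = 0,  b[2] = 17,  b[3] = 12,  b[4] = 5,  b[5] = 6,  b[6] = 11.
Since b[6] = b[0] = 11, the sequence is periodic with period 6.
(448 - 0) mod 6 = 4, so b[448] = b[4] = 5.

5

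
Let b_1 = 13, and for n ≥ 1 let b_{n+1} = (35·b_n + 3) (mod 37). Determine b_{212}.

We have b_1 = 13; b_2 = 14; b_3 = 12; b_4 = 16; b_5 = 8; b_6 = 24; b_7 = 29; b_8 = 19; b_9 = 2; b_{10} = 36; b_{11} = 5; b_{12} = 30; b_{13} = 17; b_{14} = 6; b_{15} = 28; b_{16} = 21; b_{17} = 35; b_{18} = 7; b_{19} = 26; b_{20} = 25; b_{21} = 27; b_{22} = 23; b_{23} = 31; b_{24} = 15; b_{25} = 10; b_{26} = 20; b_{27} = 0; b_{28} = 3; b_{29} = 34; b_{30} = 9; b_{31} = 22; b_{32} = 33; b_{33} = 11; b_{34} = 18; b_{35} = 4; b_{36} = 32; b_{37} = 13.
The sequence repeats with period 36.
(212 - 1) mod 36 = 31, so b_{212} = b_{32} = 33.

33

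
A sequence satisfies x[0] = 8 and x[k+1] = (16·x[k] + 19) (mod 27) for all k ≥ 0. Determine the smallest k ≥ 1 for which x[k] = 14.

We have x[0] = 8, x[1] = 12, x[2] = 22, x[3] = 20, x[4] = 15, x[5] = 16, x[6] = 5, x[7] = 18, x[8] = 10, x[9] = 17, x[10] = 21, x[11] = 4, x[12] = 2, x[13] = 24, x[14] = 25, x[15] = 14, x[16] = 0, x[17] = 19, x[18] = 26, x[19] = 3, x[20] = 13, x[21] = 11, x[22] = 6, x[23] = 7, x[24] = 23, x[25] = 9, x[26] = 1, x[27] = 8.
The sequence repeats with period 27.
The value 14 first appears (with k ≥ 1) at x[15].

15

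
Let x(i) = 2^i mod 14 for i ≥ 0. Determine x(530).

4

x(0) = 1, x(1) = 2, x(2) = 4, x(3) = 8, x(4) = 2.
Since x(4) = x(1) = 2, the sequence is eventually periodic: after a pre-period of length 1 it cycles with period 3.
For i ≥ 1, x(i) depends only on (i - 1) mod 3. (530 - 1) mod 3 = 1, so x(530) = x(2) = 4.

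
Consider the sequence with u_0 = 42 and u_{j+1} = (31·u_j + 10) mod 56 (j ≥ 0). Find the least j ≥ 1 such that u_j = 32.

u_0 = 42, u_1 = 24, u_2 = 26, u_3 = 32, u_4 = 50, u_5 = 48, u_6 = 42.
The sequence repeats with period 6.
The value 32 first appears (with j ≥ 1) at u_3.

3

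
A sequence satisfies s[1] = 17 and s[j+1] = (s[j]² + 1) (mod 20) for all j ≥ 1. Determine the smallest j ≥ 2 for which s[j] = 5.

Computing terms: s[1] = 17; s[2] = 10; s[3] = 1; s[4] = 2; s[5] = 5; s[6] = 6; s[7] = 17.
Since s[7] = s[1] = 17, the sequence is periodic with period 6.
The value 5 first appears (with j ≥ 2) at s[5].

5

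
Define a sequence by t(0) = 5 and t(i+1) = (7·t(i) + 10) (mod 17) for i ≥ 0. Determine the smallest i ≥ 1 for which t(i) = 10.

t(0) = 5; t(1) = 11; t(2) = 2; t(3) = 7; t(4) = 8; t(5) = 15; t(6) = 13; t(7) = 16; t(8) = 3; t(9) = 14; t(10) = 6; t(11) = 1; t(12) = 0; t(13) = 10; t(14) = 12; t(15) = 9; t(16) = 5.
The sequence repeats with period 16.
The value 10 first appears (with i ≥ 1) at t(13).

13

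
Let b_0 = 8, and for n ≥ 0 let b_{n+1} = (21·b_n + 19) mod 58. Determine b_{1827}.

We have b_0 = 8; b_1 = 13; b_2 = 2; b_3 = 3; b_4 = 24; b_5 = 1; b_6 = 40; b_7 = 47; b_8 = 20; b_9 = 33; b_{10} = 16; b_{11} = 7; b_{12} = 50; b_{13} = 25; b_{14} = 22; b_{15} = 17; b_{16} = 28; b_{17} = 27; b_{18} = 6; b_{19} = 29; b_{20} = 48; b_{21} = 41; b_{22} = 10; b_{23} = 55; b_{24} = 14; b_{25} = 23; b_{26} = 38; b_{27} = 5; b_{28} = 8.
Since b_{28} = b_0 = 8, the sequence is periodic with period 28.
So b_{1827} = b_{0 + ((1827-0) mod 28)} = b_7 = 47.

47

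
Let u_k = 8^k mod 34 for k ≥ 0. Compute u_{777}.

u_0 = 1, u_1 = 8, u_2 = 30, u_3 = 2, u_4 = 16, u_5 = 26, u_6 = 4, u_7 = 32, u_8 = 18, u_9 = 8.
Since u_9 = u_1 = 8, the sequence is eventually periodic: after a pre-period of length 1 it cycles with period 8.
For k ≥ 1, u_k depends only on (k - 1) mod 8. (777 - 1) mod 8 = 0, so u_{777} = u_1 = 8.

8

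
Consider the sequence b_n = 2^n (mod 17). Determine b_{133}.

Computing terms: b_1 = 2, b_2 = 4, b_3 = 8, b_4 = 16, b_5 = 15, b_6 = 13, b_7 = 9, b_8 = 1, b_9 = 2.
The sequence repeats with period 8.
So b_{133} = b_{1 + ((133-1) mod 8)} = b_5 = 15.

15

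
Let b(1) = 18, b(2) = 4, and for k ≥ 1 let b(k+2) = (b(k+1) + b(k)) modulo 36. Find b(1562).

4

Listing terms: b(1) = 18,  b(2) = 4,  b(3) = 22,  b(4) = 26,  b(5) = 12,  b(6) = 2,  b(7) = 14,  b(8) = 16,  b(9) = 30,  b(10) = 10,  b(11) = 4,  b(12) = 14,  b(13) = 18,  b(14) = 32,  b(15) = 14,  b(16) = 10,  b(17) = 24,  b(18) = 34,  b(19) = 22,  b(20) = 20,  b(21) = 6,  b(22) = 26,  b(23) = 32,  b(24) = 22,  b(25) = 18,  b(26) = 4.
Since (b(25), b(26)) = (b(1), b(2)) = (18, 4) (two consecutive terms determine the rest), the sequence is periodic with period 24.
(1562 - 1) mod 24 = 1, so b(1562) = b(2) = 4.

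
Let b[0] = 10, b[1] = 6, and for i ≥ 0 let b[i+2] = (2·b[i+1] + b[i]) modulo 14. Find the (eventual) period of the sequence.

6

Computing terms: b[0] = 10, b[1] = 6, b[2] = 8, b[3] = 8, b[4] = 10, b[5] = 0, b[6] = 10, b[7] = 6.
The sequence repeats with period 6.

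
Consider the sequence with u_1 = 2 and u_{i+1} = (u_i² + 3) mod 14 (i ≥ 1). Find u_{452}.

7

Computing terms: u_1 = 2,  u_2 = 7,  u_3 = 10,  u_4 = 5,  u_5 = 0,  u_6 = 3,  u_7 = 12,  u_8 = 7.
Since u_8 = u_2 = 7, the sequence is eventually periodic: after a pre-period of length 1 it cycles with period 6.
For i ≥ 2, u_i depends only on (i - 2) mod 6. (452 - 2) mod 6 = 0, so u_{452} = u_2 = 7.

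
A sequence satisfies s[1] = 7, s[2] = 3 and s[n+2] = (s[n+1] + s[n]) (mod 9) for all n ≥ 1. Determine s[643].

Computing terms: s[1] = 7; s[2] = 3; s[3] = 1; s[4] = 4; s[5] = 5; s[6] = 0; s[7] = 5; s[8] = 5; s[9] = 1; s[10] = 6; s[11] = 7; s[12] = 4; s[13] = 2; s[14] = 6; s[15] = 8; s[16] = 5; s[17] = 4; s[18] = 0; s[19] = 4; s[20] = 4; s[21] = 8; s[22] = 3; s[23] = 2; s[24] = 5; s[25] = 7; s[26] = 3.
Since (s[25], s[26]) = (s[1], s[2]) = (7, 3) (two consecutive terms determine the rest), the sequence is periodic with period 24.
So s[643] = s[1 + ((643-1) mod 24)] = s[19] = 4.

4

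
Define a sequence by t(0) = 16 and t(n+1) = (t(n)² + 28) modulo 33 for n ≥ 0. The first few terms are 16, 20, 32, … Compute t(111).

We have t(0) = 16, t(1) = 20, t(2) = 32, t(3) = 29, t(4) = 11, t(5) = 17, t(6) = 20.
Since t(6) = t(1) = 20, the sequence is eventually periodic: after a pre-period of length 1 it cycles with period 5.
For n ≥ 1, t(n) depends only on (n - 1) mod 5. (111 - 1) mod 5 = 0, so t(111) = t(1) = 20.

20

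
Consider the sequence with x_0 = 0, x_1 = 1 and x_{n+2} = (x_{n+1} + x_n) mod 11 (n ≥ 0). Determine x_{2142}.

x_0 = 0, x_1 = 1, x_2 = 1, x_3 = 2, x_4 = 3, x_5 = 5, x_6 = 8, x_7 = 2, x_8 = 10, x_9 = 1, x_{10} = 0, x_{11} = 1.
Since (x_{10}, x_{11}) = (x_0, x_1) = (0, 1) (two consecutive terms determine the rest), the sequence is periodic with period 10.
(2142 - 0) mod 10 = 2, so x_{2142} = x_2 = 1.

1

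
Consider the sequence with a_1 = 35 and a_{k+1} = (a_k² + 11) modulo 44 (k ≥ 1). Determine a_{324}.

a_1 = 35; a_2 = 4; a_3 = 27; a_4 = 36; a_5 = 31; a_6 = 4.
Since a_6 = a_2 = 4, the sequence is eventually periodic: after a pre-period of length 1 it cycles with period 4.
For k ≥ 2, a_k depends only on (k - 2) mod 4. (324 - 2) mod 4 = 2, so a_{324} = a_4 = 36.

36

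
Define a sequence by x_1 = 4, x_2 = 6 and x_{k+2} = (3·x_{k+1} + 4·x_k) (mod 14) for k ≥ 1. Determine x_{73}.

4

Computing terms: x_1 = 4, x_2 = 6, x_3 = 6, x_4 = 0, x_5 = 10, x_6 = 2, x_7 = 4, x_8 = 6.
Since (x_7, x_8) = (x_1, x_2) = (4, 6) (two consecutive terms determine the rest), the sequence is periodic with period 6.
(73 - 1) mod 6 = 0, so x_{73} = x_1 = 4.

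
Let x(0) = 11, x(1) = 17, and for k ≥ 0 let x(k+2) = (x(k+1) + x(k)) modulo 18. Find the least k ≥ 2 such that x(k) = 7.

Listing terms: x(0) = 11,  x(1) = 17,  x(2) = 10,  x(3) = 9,  x(4) = 1,  x(5) = 10,  x(6) = 11,  x(7) = 3,  x(8) = 14,  x(9) = 17,  x(10) = 13,  x(11) = 12,  x(12) = 7,  x(13) = 1,  x(14) = 8,  x(15) = 9,  x(16) = 17,  x(17) = 8,  x(18) = 7,  x(19) = 15,  x(20) = 4,  x(21) = 1,  x(22) = 5,  x(23) = 6,  x(24) = 11,  x(25) = 17.
The sequence repeats with period 24.
The value 7 first appears (with k ≥ 2) at x(12).

12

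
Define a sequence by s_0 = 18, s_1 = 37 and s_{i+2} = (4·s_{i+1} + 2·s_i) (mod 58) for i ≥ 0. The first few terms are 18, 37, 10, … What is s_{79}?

We have s_0 = 18, s_1 = 37, s_2 = 10, s_3 = 56, s_4 = 12, s_5 = 44, s_6 = 26, s_7 = 18, s_8 = 8, s_9 = 10, s_{10} = 56.
Since (s_9, s_{10}) = (s_2, s_3) = (10, 56) (two consecutive terms determine the rest), the sequence is eventually periodic: after a pre-period of length 2 it cycles with period 7.
For i ≥ 2, s_i depends only on (i - 2) mod 7. (79 - 2) mod 7 = 0, so s_{79} = s_2 = 10.

10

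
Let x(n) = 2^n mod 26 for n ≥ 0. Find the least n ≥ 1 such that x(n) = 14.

12

x(0) = 1,  x(1) = 2,  x(2) = 4,  x(3) = 8,  x(4) = 16,  x(5) = 6,  x(6) = 12,  x(7) = 24,  x(8) = 22,  x(9) = 18,  x(10) = 10,  x(11) = 20,  x(12) = 14,  x(13) = 2.
Since x(13) = x(1) = 2, the sequence is eventually periodic: after a pre-period of length 1 it cycles with period 12.
The value 14 first appears (with n ≥ 1) at x(12).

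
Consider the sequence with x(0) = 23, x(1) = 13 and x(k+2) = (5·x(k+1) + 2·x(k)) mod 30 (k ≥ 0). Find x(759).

29

We have x(0) = 23,  x(1) = 13,  x(2) = 21,  x(3) = 11,  x(4) = 7,  x(5) = 27,  x(6) = 29,  x(7) = 19,  x(8) = 3,  x(9) = 23,  x(10) = 1,  x(11) = 21,  x(12) = 17,  x(13) = 7,  x(14) = 9,  x(15) = 29,  x(16) = 13,  x(17) = 3,  x(18) = 11,  x(19) = 1,  x(20) = 27,  x(21) = 17,  x(22) = 19,  x(23) = 9,  x(24) = 23,  x(25) = 13.
Since (x(24), x(25)) = (x(0), x(1)) = (23, 13) (two consecutive terms determine the rest), the sequence is periodic with period 24.
So x(759) = x(0 + ((759-0) mod 24)) = x(15) = 29.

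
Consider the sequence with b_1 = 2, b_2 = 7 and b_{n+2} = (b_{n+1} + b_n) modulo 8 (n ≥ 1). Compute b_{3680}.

Computing terms: b_1 = 2, b_2 = 7, b_3 = 1, b_4 = 0, b_5 = 1, b_6 = 1, b_7 = 2, b_8 = 3, b_9 = 5, b_{10} = 0, b_{11} = 5, b_{12} = 5, b_{13} = 2, b_{14} = 7.
The sequence repeats with period 12.
(3680 - 1) mod 12 = 7, so b_{3680} = b_8 = 3.

3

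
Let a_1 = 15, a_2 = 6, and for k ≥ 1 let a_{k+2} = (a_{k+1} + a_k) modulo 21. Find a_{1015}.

18

Computing terms: a_1 = 15,  a_2 = 6,  a_3 = 0,  a_4 = 6,  a_5 = 6,  a_6 = 12,  a_7 = 18,  a_8 = 9,  a_9 = 6,  a_{10} = 15,  a_{11} = 0,  a_{12} = 15,  a_{13} = 15,  a_{14} = 9,  a_{15} = 3,  a_{16} = 12,  a_{17} = 15,  a_{18} = 6.
The sequence repeats with period 16.
So a_{1015} = a_{1 + ((1015-1) mod 16)} = a_7 = 18.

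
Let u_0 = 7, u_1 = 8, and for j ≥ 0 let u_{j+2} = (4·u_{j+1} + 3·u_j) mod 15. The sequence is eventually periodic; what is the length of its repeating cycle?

24

Listing terms: u_0 = 7; u_1 = 8; u_2 = 8; u_3 = 11; u_4 = 8; u_5 = 5; u_6 = 14; u_7 = 11; u_8 = 11; u_9 = 2; u_{10} = 11; u_{11} = 5; u_{12} = 8; u_{13} = 2; u_{14} = 2; u_{15} = 14; u_{16} = 2; u_{17} = 5; u_{18} = 11; u_{19} = 14; u_{20} = 14; u_{21} = 8; u_{22} = 14; u_{23} = 5; u_{24} = 2; u_{25} = 8; u_{26} = 8.
Since (u_{25}, u_{26}) = (u_1, u_2) = (8, 8) (two consecutive terms determine the rest), the sequence is eventually periodic: after a pre-period of length 1 it cycles with period 24.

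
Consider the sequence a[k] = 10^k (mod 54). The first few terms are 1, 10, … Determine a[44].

Listing terms: a[0] = 1, a[1] = 10, a[2] = 46, a[3] = 28, a[4] = 10.
Since a[4] = a[1] = 10, the sequence is eventually periodic: after a pre-period of length 1 it cycles with period 3.
For k ≥ 1, a[k] depends only on (k - 1) mod 3. (44 - 1) mod 3 = 1, so a[44] = a[2] = 46.

46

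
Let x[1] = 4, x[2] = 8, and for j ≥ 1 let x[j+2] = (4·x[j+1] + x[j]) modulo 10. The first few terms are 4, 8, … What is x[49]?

Listing terms: x[1] = 4, x[2] = 8, x[3] = 6, x[4] = 2, x[5] = 4, x[6] = 8.
Since (x[5], x[6]) = (x[1], x[2]) = (4, 8) (two consecutive terms determine the rest), the sequence is periodic with period 4.
So x[49] = x[1 + ((49-1) mod 4)] = x[1] = 4.

4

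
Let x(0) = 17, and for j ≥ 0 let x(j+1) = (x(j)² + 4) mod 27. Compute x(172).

Computing terms: x(0) = 17; x(1) = 23; x(2) = 20; x(3) = 26; x(4) = 5; x(5) = 2; x(6) = 8; x(7) = 14; x(8) = 11; x(9) = 17.
The sequence repeats with period 9.
(172 - 0) mod 9 = 1, so x(172) = x(1) = 23.

23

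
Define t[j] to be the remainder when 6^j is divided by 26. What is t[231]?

Computing terms: t[1] = 6; t[2] = 10; t[3] = 8; t[4] = 22; t[5] = 2; t[6] = 12; t[7] = 20; t[8] = 16; t[9] = 18; t[10] = 4; t[11] = 24; t[12] = 14; t[13] = 6.
The sequence repeats with period 12.
(231 - 1) mod 12 = 2, so t[231] = t[3] = 8.

8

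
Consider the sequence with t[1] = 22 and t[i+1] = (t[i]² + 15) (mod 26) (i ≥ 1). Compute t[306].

19

t[1] = 22, t[2] = 5, t[3] = 14, t[4] = 3, t[5] = 24, t[6] = 19, t[7] = 12, t[8] = 3.
Since t[8] = t[4] = 3, the sequence is eventually periodic: after a pre-period of length 3 it cycles with period 4.
For i ≥ 4, t[i] depends only on (i - 4) mod 4. (306 - 4) mod 4 = 2, so t[306] = t[6] = 19.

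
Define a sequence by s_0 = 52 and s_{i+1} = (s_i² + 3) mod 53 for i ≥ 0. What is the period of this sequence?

Listing terms: s_0 = 52,  s_1 = 4,  s_2 = 19,  s_3 = 46,  s_4 = 52.
The sequence repeats with period 4.

4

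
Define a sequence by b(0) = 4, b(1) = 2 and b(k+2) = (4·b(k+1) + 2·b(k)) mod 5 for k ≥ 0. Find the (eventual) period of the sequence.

Computing terms: b(0) = 4,  b(1) = 2,  b(2) = 1,  b(3) = 3,  b(4) = 4,  b(5) = 2.
Since (b(4), b(5)) = (b(0), b(1)) = (4, 2) (two consecutive terms determine the rest), the sequence is periodic with period 4.

4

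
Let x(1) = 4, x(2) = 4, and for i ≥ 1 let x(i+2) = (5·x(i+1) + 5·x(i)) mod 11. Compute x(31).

4

Computing terms: x(1) = 4,  x(2) = 4,  x(3) = 7,  x(4) = 0,  x(5) = 2,  x(6) = 10,  x(7) = 5,  x(8) = 9,  x(9) = 4,  x(10) = 10,  x(11) = 4,  x(12) = 4.
The sequence repeats with period 10.
(31 - 1) mod 10 = 0, so x(31) = x(1) = 4.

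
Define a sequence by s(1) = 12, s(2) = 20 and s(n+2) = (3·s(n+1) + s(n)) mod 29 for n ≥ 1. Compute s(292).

22

We have s(1) = 12; s(2) = 20; s(3) = 14; s(4) = 4; s(5) = 26; s(6) = 24; s(7) = 11; s(8) = 28; s(9) = 8; s(10) = 23; s(11) = 19; s(12) = 22; s(13) = 27; s(14) = 16; s(15) = 17; s(16) = 9; s(17) = 15; s(18) = 25; s(19) = 3; s(20) = 5; s(21) = 18; s(22) = 1; s(23) = 21; s(24) = 6; s(25) = 10; s(26) = 7; s(27) = 2; s(28) = 13; s(29) = 12; s(30) = 20.
Since (s(29), s(30)) = (s(1), s(2)) = (12, 20) (two consecutive terms determine the rest), the sequence is periodic with period 28.
(292 - 1) mod 28 = 11, so s(292) = s(12) = 22.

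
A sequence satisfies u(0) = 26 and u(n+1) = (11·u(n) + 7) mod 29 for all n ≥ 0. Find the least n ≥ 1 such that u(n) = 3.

Computing terms: u(0) = 26, u(1) = 3, u(2) = 11, u(3) = 12, u(4) = 23, u(5) = 28, u(6) = 25, u(7) = 21, u(8) = 6, u(9) = 15, u(10) = 27, u(11) = 14, u(12) = 16, u(13) = 9, u(14) = 19, u(15) = 13, u(16) = 5, u(17) = 4, u(18) = 22, u(19) = 17, u(20) = 20, u(21) = 24, u(22) = 10, u(23) = 1, u(24) = 18, u(25) = 2, u(26) = 0, u(27) = 7, u(28) = 26.
Since u(28) = u(0) = 26, the sequence is periodic with period 28.
The value 3 first appears (with n ≥ 1) at u(1).

1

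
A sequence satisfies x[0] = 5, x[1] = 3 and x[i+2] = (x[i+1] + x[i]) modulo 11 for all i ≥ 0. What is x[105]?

8

Computing terms: x[0] = 5; x[1] = 3; x[2] = 8; x[3] = 0; x[4] = 8; x[5] = 8; x[6] = 5; x[7] = 2; x[8] = 7; x[9] = 9; x[10] = 5; x[11] = 3.
The sequence repeats with period 10.
(105 - 0) mod 10 = 5, so x[105] = x[5] = 8.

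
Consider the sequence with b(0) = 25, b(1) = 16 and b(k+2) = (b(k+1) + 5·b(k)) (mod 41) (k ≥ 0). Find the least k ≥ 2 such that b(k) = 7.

Listing terms: b(0) = 25,  b(1) = 16,  b(2) = 18,  b(3) = 16,  b(4) = 24,  b(5) = 22,  b(6) = 19,  b(7) = 6,  b(8) = 19,  b(9) = 8,  b(10) = 21,  b(11) = 20,  b(12) = 2,  b(13) = 20,  b(14) = 30,  b(15) = 7,  b(16) = 34,  b(17) = 28,  b(18) = 34,  b(19) = 10,  b(20) = 16,  b(21) = 25,  b(22) = 23,  b(23) = 25,  b(24) = 17,  b(25) = 19,  b(26) = 22,  b(27) = 35,  b(28) = 22,  b(29) = 33,  b(30) = 20,  b(31) = 21,  b(32) = 39,  b(33) = 21,  b(34) = 11,  b(35) = 34,  b(36) = 7,  b(37) = 13,  b(38) = 7,  b(39) = 31,  b(40) = 25,  b(41) = 16.
The sequence repeats with period 40.
The value 7 first appears (with k ≥ 2) at b(15).

15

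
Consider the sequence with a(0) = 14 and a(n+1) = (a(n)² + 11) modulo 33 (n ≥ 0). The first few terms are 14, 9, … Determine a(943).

27

Computing terms: a(0) = 14, a(1) = 9, a(2) = 26, a(3) = 27, a(4) = 14.
The sequence repeats with period 4.
So a(943) = a(0 + ((943-0) mod 4)) = a(3) = 27.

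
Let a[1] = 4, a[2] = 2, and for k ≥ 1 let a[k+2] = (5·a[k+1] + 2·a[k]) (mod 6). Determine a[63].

0

Computing terms: a[1] = 4, a[2] = 2, a[3] = 0, a[4] = 4, a[5] = 2.
Since (a[4], a[5]) = (a[1], a[2]) = (4, 2) (two consecutive terms determine the rest), the sequence is periodic with period 3.
So a[63] = a[1 + ((63-1) mod 3)] = a[3] = 0.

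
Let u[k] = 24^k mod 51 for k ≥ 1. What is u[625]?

u[1] = 24,  u[2] = 15,  u[3] = 3,  u[4] = 21,  u[5] = 45,  u[6] = 9,  u[7] = 12,  u[8] = 33,  u[9] = 27,  u[10] = 36,  u[11] = 48,  u[12] = 30,  u[13] = 6,  u[14] = 42,  u[15] = 39,  u[16] = 18,  u[17] = 24.
Since u[17] = u[1] = 24, the sequence is periodic with period 16.
So u[625] = u[1 + ((625-1) mod 16)] = u[1] = 24.

24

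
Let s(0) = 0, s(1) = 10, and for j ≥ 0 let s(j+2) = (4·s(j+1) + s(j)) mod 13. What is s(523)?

5

Listing terms: s(0) = 0, s(1) = 10, s(2) = 1, s(3) = 1, s(4) = 5, s(5) = 8, s(6) = 11, s(7) = 0, s(8) = 11, s(9) = 5, s(10) = 5, s(11) = 12, s(12) = 1, s(13) = 3, s(14) = 0, s(15) = 3, s(16) = 12, s(17) = 12, s(18) = 8, s(19) = 5, s(20) = 2, s(21) = 0, s(22) = 2, s(23) = 8, s(24) = 8, s(25) = 1, s(26) = 12, s(27) = 10, s(28) = 0, s(29) = 10.
The sequence repeats with period 28.
So s(523) = s(0 + ((523-0) mod 28)) = s(19) = 5.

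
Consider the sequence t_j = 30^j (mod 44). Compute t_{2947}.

24

We have t_0 = 1; t_1 = 30; t_2 = 20; t_3 = 28; t_4 = 4; t_5 = 32; t_6 = 36; t_7 = 24; t_8 = 16; t_9 = 40; t_{10} = 12; t_{11} = 8; t_{12} = 20.
Since t_{12} = t_2 = 20, the sequence is eventually periodic: after a pre-period of length 2 it cycles with period 10.
For j ≥ 2, t_j depends only on (j - 2) mod 10. (2947 - 2) mod 10 = 5, so t_{2947} = t_7 = 24.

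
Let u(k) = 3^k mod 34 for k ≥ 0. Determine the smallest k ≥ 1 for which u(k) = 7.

Listing terms: u(0) = 1, u(1) = 3, u(2) = 9, u(3) = 27, u(4) = 13, u(5) = 5, u(6) = 15, u(7) = 11, u(8) = 33, u(9) = 31, u(10) = 25, u(11) = 7, u(12) = 21, u(13) = 29, u(14) = 19, u(15) = 23, u(16) = 1.
The sequence repeats with period 16.
The value 7 first appears (with k ≥ 1) at u(11).

11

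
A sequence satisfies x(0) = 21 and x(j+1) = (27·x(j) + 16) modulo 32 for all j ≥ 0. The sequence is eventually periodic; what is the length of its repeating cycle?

8

Computing terms: x(0) = 21,  x(1) = 7,  x(2) = 13,  x(3) = 15,  x(4) = 5,  x(5) = 23,  x(6) = 29,  x(7) = 31,  x(8) = 21.
The sequence repeats with period 8.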